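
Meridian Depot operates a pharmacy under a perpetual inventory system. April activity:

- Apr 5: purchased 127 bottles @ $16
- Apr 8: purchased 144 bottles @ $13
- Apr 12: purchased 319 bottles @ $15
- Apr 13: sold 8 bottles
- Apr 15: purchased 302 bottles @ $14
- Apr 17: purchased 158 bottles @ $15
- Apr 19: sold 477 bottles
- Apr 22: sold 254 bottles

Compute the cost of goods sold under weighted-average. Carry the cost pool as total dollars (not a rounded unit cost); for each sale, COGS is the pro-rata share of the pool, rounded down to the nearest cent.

After Apr 5: 127 on hand, pool $2,032.00 (≈ $16.0000 each)
After Apr 8: 271 on hand, pool $3,904.00 (≈ $14.4059 each)
After Apr 12: 590 on hand, pool $8,689.00 (≈ $14.7271 each)
Apr 13, sell 8: 8/590 × $8,689.00 → $117.81
After Apr 15: 884 on hand, pool $12,799.19 (≈ $14.4787 each)
After Apr 17: 1042 on hand, pool $15,169.19 (≈ $14.5578 each)
Apr 19, sell 477: 477/1042 × $15,169.19 → $6,944.05
Apr 22, sell 254: 254/565 × $8,225.14 → $3,697.67
Total COGS = $117.81 + $6,944.05 + $3,697.67 = $10,759.53
Ending inventory (cost pool remaining) = $4,527.47

COGS = $10,759.53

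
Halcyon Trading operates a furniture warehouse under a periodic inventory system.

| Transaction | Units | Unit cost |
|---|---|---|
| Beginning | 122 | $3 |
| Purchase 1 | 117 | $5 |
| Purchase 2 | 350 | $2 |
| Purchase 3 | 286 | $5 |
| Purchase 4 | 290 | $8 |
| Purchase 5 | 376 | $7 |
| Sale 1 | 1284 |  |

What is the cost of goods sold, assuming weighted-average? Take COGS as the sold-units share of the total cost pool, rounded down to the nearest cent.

Sale 1, sell 1284: 1284/1541 × $8,033.00 → $6,693.29
Ending inventory (cost pool remaining) = $1,339.71

COGS = $6,693.29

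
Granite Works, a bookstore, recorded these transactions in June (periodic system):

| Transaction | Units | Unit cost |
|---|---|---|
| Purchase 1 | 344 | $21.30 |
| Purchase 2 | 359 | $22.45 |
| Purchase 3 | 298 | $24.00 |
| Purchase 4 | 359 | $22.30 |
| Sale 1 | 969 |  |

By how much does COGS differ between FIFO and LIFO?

$391.35

FIFO COGS: 344 @ $21.30 + 359 @ $22.45 + 266 @ $24.00 = $21,770.75
LIFO COGS: 359 @ $22.30 + 298 @ $24.00 + 312 @ $22.45 = $22,162.10
Difference = |$21,770.75 − $22,162.10| = $391.35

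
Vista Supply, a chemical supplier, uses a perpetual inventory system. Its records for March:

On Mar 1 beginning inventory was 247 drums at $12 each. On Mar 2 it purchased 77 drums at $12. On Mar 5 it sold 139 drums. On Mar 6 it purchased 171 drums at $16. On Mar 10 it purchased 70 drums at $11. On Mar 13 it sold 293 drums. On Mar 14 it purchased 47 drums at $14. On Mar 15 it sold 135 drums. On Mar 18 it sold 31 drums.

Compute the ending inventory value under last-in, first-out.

Ending inventory = $168

Mar 5, 139 sold [LIFO — newest first]: 77 @ $12 + 62 @ $12 = $1,668
Mar 13, 293 sold [LIFO — newest first]: 70 @ $11 + 171 @ $16 + 52 @ $12 = $4,130
Mar 15, 135 sold [LIFO — newest first]: 47 @ $14 + 88 @ $12 = $1,714
Mar 18, 31 sold [LIFO — newest first]: 31 @ $12 = $372
Total COGS = $1,668 + $4,130 + $1,714 + $372 = $7,884
Ending inventory: 14 @ $12 = $168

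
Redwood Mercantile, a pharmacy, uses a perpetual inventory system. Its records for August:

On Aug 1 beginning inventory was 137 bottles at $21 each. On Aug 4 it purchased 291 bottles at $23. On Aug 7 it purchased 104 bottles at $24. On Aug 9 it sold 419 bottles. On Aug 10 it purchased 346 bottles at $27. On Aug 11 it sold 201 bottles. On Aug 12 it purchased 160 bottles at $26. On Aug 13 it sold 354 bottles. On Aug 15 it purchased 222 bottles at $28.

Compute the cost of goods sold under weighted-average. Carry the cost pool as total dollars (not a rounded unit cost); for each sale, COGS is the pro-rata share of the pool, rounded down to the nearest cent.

After Aug 1: 137 on hand, pool $2,877.00 (≈ $21.0000 each)
After Aug 4: 428 on hand, pool $9,570.00 (≈ $22.3598 each)
After Aug 7: 532 on hand, pool $12,066.00 (≈ $22.6805 each)
Aug 9, sell 419: 419/532 × $12,066.00 → $9,503.10
After Aug 10: 459 on hand, pool $11,904.90 (≈ $25.9366 each)
Aug 11, sell 201: 201/459 × $11,904.90 → $5,213.25
After Aug 12: 418 on hand, pool $10,851.65 (≈ $25.9609 each)
Aug 13, sell 354: 354/418 × $10,851.65 → $9,190.15
After Aug 15: 286 on hand, pool $7,877.50 (≈ $27.5437 each)
Total COGS = $9,503.10 + $5,213.25 + $9,190.15 = $23,906.50
Ending inventory (cost pool remaining) = $7,877.50

COGS = $23,906.50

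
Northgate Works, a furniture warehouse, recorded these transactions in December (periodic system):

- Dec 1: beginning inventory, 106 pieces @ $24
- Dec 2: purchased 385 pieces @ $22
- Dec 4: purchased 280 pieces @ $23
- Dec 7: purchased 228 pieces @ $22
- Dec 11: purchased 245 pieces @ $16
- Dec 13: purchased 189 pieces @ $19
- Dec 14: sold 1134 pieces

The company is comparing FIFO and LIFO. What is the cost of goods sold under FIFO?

COGS = $24,630

FIFO COGS: 106 @ $24 + 385 @ $22 + 280 @ $23 + 228 @ $22 + 135 @ $16 = $24,630
LIFO COGS: 189 @ $19 + 245 @ $16 + 228 @ $22 + 280 @ $23 + 192 @ $22 = $23,191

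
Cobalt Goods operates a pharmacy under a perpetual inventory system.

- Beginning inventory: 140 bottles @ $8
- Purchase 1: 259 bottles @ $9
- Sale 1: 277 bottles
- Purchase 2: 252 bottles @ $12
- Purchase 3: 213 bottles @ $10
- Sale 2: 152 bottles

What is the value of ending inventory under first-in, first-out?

Sale 1 (277) [FIFO — oldest first]: 140 @ $8 + 137 @ $9 = $2,353
Sale 2 (152) [FIFO — oldest first]: 122 @ $9 + 30 @ $12 = $1,458
Total COGS = $2,353 + $1,458 = $3,811
Ending inventory: 222 @ $12 + 213 @ $10 = $4,794

Ending inventory = $4,794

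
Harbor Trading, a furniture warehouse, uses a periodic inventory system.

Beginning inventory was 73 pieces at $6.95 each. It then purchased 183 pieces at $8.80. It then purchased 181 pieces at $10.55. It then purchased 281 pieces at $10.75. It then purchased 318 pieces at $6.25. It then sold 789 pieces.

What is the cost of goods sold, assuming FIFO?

COGS = $7,491.80

Sale 1 (789) [FIFO — oldest first]: 73 @ $6.95 + 183 @ $8.80 + 181 @ $10.55 + 281 @ $10.75 + 71 @ $6.25 = $7,491.80
Ending inventory: 247 @ $6.25 = $1,543.75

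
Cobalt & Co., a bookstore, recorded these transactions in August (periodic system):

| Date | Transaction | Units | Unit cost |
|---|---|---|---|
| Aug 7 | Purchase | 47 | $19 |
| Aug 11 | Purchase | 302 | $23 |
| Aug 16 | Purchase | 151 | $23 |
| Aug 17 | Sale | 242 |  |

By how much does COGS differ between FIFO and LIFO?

FIFO COGS: 47 @ $19 + 195 @ $23 = $5,378
LIFO COGS: 151 @ $23 + 91 @ $23 = $5,566
Difference = |$5,378 − $5,566| = $188

$188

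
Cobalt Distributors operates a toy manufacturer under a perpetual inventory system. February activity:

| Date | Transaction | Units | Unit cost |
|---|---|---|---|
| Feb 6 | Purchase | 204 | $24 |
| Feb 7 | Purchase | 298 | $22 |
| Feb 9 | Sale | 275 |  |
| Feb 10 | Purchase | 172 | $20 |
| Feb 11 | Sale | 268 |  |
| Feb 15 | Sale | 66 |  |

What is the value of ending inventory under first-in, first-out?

Feb 9, 275 sold [FIFO — oldest first]: 204 @ $24 + 71 @ $22 = $6,458
Feb 11, 268 sold [FIFO — oldest first]: 227 @ $22 + 41 @ $20 = $5,814
Feb 15, 66 sold [FIFO — oldest first]: 66 @ $20 = $1,320
Total COGS = $6,458 + $5,814 + $1,320 = $13,592
Ending inventory: 65 @ $20 = $1,300

Ending inventory = $1,300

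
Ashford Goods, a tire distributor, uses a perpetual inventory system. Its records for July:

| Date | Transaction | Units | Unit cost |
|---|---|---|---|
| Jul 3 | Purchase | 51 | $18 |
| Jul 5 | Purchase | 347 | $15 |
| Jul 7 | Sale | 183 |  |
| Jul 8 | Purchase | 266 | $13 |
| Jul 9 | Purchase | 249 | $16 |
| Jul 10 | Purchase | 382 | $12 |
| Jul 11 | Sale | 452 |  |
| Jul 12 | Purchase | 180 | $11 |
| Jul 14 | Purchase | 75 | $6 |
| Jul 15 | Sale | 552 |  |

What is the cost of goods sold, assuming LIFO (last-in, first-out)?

Jul 7, 183 sold [LIFO — newest first]: 183 @ $15 = $2,745
Jul 11, 452 sold [LIFO — newest first]: 382 @ $12 + 70 @ $16 = $5,704
Jul 15, 552 sold [LIFO — newest first]: 75 @ $6 + 180 @ $11 + 179 @ $16 + 118 @ $13 = $6,828
Total COGS = $2,745 + $5,704 + $6,828 = $15,277
Ending inventory: 51 @ $18 + 164 @ $15 + 148 @ $13 = $5,302

COGS = $15,277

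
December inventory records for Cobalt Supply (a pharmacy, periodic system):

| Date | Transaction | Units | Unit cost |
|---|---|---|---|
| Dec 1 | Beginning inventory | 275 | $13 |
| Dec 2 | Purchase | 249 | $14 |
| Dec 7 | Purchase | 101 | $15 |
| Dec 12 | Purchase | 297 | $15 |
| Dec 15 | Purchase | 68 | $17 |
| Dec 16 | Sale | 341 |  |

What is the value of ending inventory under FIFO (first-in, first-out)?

Ending inventory = $9,688

Dec 16, 341 sold [FIFO — oldest first]: 275 @ $13 + 66 @ $14 = $4,499
Ending inventory: 183 @ $14 + 101 @ $15 + 297 @ $15 + 68 @ $17 = $9,688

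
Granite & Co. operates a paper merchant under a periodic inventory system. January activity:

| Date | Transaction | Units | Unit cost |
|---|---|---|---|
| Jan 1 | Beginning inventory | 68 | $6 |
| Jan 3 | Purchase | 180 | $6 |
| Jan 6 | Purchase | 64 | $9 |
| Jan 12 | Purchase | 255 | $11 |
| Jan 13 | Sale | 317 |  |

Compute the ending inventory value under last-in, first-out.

Jan 13, 317 sold [LIFO — newest first]: 255 @ $11 + 62 @ $9 = $3,363
Ending inventory: 68 @ $6 + 180 @ $6 + 2 @ $9 = $1,506
Check: goods available $4,869 = COGS $3,363 + ending $1,506

Ending inventory = $1,506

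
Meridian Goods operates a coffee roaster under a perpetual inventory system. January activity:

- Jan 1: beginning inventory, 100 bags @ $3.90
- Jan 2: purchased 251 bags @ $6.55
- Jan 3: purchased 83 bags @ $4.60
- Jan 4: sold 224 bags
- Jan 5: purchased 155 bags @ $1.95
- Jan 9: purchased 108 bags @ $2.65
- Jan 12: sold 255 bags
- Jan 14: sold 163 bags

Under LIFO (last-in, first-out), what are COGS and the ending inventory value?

Jan 4, 224 sold [LIFO — newest first]: 83 @ $4.60 + 141 @ $6.55 = $1,305.35
Jan 12, 255 sold [LIFO — newest first]: 108 @ $2.65 + 147 @ $1.95 = $572.85
Jan 14, 163 sold [LIFO — newest first]: 8 @ $1.95 + 110 @ $6.55 + 45 @ $3.90 = $911.60
Total COGS = $1,305.35 + $572.85 + $911.60 = $2,789.80
Ending inventory: 55 @ $3.90 = $214.50
Check: goods available $3,004.30 = COGS $2,789.80 + ending $214.50

COGS = $2,789.80; ending inventory = $214.50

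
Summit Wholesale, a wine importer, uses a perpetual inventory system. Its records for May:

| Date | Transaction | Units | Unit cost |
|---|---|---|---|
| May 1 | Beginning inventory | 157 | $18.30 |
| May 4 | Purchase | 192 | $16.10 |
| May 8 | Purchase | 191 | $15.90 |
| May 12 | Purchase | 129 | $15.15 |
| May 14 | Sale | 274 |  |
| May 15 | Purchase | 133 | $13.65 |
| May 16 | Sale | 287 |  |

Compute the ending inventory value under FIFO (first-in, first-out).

May 14, 274 sold [FIFO — oldest first]: 157 @ $18.30 + 117 @ $16.10 = $4,756.80
May 16, 287 sold [FIFO — oldest first]: 75 @ $16.10 + 191 @ $15.90 + 21 @ $15.15 = $4,562.55
Total COGS = $4,756.80 + $4,562.55 = $9,319.35
Ending inventory: 108 @ $15.15 + 133 @ $13.65 = $3,451.65

Ending inventory = $3,451.65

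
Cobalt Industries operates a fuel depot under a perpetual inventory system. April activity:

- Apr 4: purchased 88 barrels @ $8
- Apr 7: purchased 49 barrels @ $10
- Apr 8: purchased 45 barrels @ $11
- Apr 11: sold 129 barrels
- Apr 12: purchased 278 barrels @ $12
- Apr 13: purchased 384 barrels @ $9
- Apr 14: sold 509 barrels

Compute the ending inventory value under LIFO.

Apr 11, 129 sold [LIFO — newest first]: 45 @ $11 + 49 @ $10 + 35 @ $8 = $1,265
Apr 14, 509 sold [LIFO — newest first]: 384 @ $9 + 125 @ $12 = $4,956
Total COGS = $1,265 + $4,956 = $6,221
Ending inventory: 53 @ $8 + 153 @ $12 = $2,260
Check: goods available $8,481 = COGS $6,221 + ending $2,260

Ending inventory = $2,260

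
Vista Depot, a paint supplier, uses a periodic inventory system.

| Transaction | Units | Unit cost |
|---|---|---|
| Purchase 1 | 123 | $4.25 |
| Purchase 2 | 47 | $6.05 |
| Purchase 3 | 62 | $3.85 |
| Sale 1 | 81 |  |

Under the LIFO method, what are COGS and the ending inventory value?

Sale 1 (81) [LIFO — newest first]: 62 @ $3.85 + 19 @ $6.05 = $353.65
Ending inventory: 123 @ $4.25 + 28 @ $6.05 = $692.15

COGS = $353.65; ending inventory = $692.15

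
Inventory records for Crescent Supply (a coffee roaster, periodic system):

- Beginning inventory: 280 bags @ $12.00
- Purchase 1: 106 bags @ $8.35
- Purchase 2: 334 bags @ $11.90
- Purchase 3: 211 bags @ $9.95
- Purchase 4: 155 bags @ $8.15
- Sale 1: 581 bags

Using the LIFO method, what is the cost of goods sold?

COGS = $5,921.20

Sale 1 (581) [LIFO — newest first]: 155 @ $8.15 + 211 @ $9.95 + 215 @ $11.90 = $5,921.20
Ending inventory: 280 @ $12.00 + 106 @ $8.35 + 119 @ $11.90 = $5,661.20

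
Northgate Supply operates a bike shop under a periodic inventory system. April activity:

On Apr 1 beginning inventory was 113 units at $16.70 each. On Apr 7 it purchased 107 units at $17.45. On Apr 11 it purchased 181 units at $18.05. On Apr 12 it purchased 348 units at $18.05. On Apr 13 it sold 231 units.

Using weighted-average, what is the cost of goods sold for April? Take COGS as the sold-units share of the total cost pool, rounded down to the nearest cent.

Apr 13, sell 231: 231/749 × $13,302.70 → $4,102.70
Ending inventory (cost pool remaining) = $9,200.00

COGS = $4,102.70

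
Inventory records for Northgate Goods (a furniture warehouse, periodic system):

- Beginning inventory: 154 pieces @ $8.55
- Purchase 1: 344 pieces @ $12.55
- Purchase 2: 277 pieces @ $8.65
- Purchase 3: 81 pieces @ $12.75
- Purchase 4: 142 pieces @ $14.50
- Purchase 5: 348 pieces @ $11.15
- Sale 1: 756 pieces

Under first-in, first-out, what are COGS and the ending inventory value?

Sale 1 (756) [FIFO — oldest first]: 154 @ $8.55 + 344 @ $12.55 + 258 @ $8.65 = $7,865.60
Ending inventory: 19 @ $8.65 + 81 @ $12.75 + 142 @ $14.50 + 348 @ $11.15 = $7,136.30
Check: goods available $15,001.90 = COGS $7,865.60 + ending $7,136.30

COGS = $7,865.60; ending inventory = $7,136.30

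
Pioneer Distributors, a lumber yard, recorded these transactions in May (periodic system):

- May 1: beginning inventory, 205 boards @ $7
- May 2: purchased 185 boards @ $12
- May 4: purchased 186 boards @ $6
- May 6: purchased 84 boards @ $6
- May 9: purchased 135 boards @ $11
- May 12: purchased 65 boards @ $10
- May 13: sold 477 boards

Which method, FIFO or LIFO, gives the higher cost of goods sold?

FIFO

FIFO COGS: 205 @ $7 + 185 @ $12 + 87 @ $6 = $4,177
LIFO COGS: 65 @ $10 + 135 @ $11 + 84 @ $6 + 186 @ $6 + 7 @ $12 = $3,839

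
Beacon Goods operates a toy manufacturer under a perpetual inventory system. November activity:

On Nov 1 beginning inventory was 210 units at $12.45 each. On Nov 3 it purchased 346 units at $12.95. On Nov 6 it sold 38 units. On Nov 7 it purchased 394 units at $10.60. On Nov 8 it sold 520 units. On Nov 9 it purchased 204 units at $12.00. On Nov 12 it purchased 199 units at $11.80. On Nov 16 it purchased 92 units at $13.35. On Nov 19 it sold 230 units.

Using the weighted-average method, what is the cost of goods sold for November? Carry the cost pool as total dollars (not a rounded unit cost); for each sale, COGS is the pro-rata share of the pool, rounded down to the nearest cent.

COGS = $9,399.57

After Nov 1: 210 on hand, pool $2,614.50 (≈ $12.4500 each)
After Nov 3: 556 on hand, pool $7,095.20 (≈ $12.7612 each)
Nov 6, sell 38: 38/556 × $7,095.20 → $484.92
After Nov 7: 912 on hand, pool $10,786.68 (≈ $11.8275 each)
Nov 8, sell 520: 520/912 × $10,786.68 → $6,150.30
After Nov 9: 596 on hand, pool $7,084.38 (≈ $11.8865 each)
After Nov 12: 795 on hand, pool $9,432.58 (≈ $11.8649 each)
After Nov 16: 887 on hand, pool $10,660.78 (≈ $12.0189 each)
Nov 19, sell 230: 230/887 × $10,660.78 → $2,764.35
Total COGS = $484.92 + $6,150.30 + $2,764.35 = $9,399.57
Ending inventory (cost pool remaining) = $7,896.43
Check: goods available $17,296.00 = COGS $9,399.57 + ending $7,896.43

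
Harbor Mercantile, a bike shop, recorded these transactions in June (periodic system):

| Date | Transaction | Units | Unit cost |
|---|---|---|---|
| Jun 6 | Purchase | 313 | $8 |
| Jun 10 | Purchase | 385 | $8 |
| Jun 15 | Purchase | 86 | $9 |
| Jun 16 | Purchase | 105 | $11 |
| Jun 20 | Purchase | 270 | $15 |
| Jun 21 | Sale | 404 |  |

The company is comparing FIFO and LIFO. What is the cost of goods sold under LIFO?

COGS = $5,466

FIFO COGS: 313 @ $8 + 91 @ $8 = $3,232
LIFO COGS: 270 @ $15 + 105 @ $11 + 29 @ $9 = $5,466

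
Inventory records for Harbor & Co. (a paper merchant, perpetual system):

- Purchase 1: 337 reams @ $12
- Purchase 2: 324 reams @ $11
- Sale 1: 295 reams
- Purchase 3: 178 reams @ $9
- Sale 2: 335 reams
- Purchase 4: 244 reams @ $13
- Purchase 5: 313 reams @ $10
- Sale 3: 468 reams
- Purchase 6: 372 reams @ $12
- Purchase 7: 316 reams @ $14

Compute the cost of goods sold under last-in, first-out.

COGS = $11,847

Sale 1 (295) [LIFO — newest first]: 295 @ $11 = $3,245
Sale 2 (335) [LIFO — newest first]: 178 @ $9 + 29 @ $11 + 128 @ $12 = $3,457
Sale 3 (468) [LIFO — newest first]: 313 @ $10 + 155 @ $13 = $5,145
Total COGS = $3,245 + $3,457 + $5,145 = $11,847
Ending inventory: 209 @ $12 + 89 @ $13 + 372 @ $12 + 316 @ $14 = $12,553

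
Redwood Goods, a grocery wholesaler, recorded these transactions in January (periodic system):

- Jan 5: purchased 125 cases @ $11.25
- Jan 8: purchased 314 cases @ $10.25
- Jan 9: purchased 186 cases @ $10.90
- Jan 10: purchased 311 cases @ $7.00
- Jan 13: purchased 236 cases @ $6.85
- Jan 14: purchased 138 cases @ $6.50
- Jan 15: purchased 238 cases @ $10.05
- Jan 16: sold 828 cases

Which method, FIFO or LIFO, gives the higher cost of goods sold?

FIFO

FIFO COGS: 125 @ $11.25 + 314 @ $10.25 + 186 @ $10.90 + 203 @ $7.00 = $8,073.15
LIFO COGS: 238 @ $10.05 + 138 @ $6.50 + 236 @ $6.85 + 216 @ $7.00 = $6,417.50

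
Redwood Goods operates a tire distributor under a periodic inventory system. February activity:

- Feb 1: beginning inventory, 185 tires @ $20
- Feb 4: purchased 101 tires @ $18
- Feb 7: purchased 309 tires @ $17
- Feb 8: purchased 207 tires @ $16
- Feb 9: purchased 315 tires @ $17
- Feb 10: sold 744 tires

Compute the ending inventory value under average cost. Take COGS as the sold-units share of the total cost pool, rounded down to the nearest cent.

Feb 10, sell 744: 744/1117 × $19,438.00 → $12,947.06
Ending inventory (cost pool remaining) = $6,490.94
Check: goods available $19,438.00 = COGS $12,947.06 + ending $6,490.94

Ending inventory = $6,490.94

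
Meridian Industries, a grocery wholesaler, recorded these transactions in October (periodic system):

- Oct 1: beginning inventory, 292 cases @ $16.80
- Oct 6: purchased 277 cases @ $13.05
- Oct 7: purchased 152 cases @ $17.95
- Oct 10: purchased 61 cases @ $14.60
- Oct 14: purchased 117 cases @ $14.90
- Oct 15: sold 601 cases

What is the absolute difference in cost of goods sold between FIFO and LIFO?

$196.00

FIFO COGS: 292 @ $16.80 + 277 @ $13.05 + 32 @ $17.95 = $9,094.85
LIFO COGS: 117 @ $14.90 + 61 @ $14.60 + 152 @ $17.95 + 271 @ $13.05 = $8,898.85
Difference = |$9,094.85 − $8,898.85| = $196.00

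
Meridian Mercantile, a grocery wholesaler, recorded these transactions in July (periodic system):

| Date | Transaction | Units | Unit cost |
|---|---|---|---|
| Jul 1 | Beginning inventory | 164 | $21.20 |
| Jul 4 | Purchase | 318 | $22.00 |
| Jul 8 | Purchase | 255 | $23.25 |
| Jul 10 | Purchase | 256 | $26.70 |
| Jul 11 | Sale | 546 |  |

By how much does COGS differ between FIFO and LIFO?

FIFO COGS: 164 @ $21.20 + 318 @ $22.00 + 64 @ $23.25 = $11,960.80
LIFO COGS: 256 @ $26.70 + 255 @ $23.25 + 35 @ $22.00 = $13,533.95
Difference = |$11,960.80 − $13,533.95| = $1,573.15

$1,573.15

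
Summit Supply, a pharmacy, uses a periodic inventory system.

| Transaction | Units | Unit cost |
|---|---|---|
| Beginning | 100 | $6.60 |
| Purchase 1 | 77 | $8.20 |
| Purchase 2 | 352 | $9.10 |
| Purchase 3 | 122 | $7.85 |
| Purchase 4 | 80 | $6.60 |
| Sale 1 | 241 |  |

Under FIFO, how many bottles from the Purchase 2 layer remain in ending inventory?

Sale 1 (241) [FIFO — oldest first]: 100 @ $6.60 + 77 @ $8.20 + 64 @ $9.10 = $1,873.80
Ending inventory: 288 @ $9.10 + 122 @ $7.85 + 80 @ $6.60 = $4,106.50

288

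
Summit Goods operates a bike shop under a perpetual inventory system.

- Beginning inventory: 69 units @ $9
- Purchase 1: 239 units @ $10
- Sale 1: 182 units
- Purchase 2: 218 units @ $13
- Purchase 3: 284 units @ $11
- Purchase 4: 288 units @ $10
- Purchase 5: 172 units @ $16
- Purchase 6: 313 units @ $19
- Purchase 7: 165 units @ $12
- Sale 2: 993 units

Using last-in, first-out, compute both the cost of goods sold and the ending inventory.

COGS = $15,984; ending inventory = $6,544

Sale 1 (182) [LIFO — newest first]: 182 @ $10 = $1,820
Sale 2 (993) [LIFO — newest first]: 165 @ $12 + 313 @ $19 + 172 @ $16 + 288 @ $10 + 55 @ $11 = $14,164
Total COGS = $1,820 + $14,164 = $15,984
Ending inventory: 69 @ $9 + 57 @ $10 + 218 @ $13 + 229 @ $11 = $6,544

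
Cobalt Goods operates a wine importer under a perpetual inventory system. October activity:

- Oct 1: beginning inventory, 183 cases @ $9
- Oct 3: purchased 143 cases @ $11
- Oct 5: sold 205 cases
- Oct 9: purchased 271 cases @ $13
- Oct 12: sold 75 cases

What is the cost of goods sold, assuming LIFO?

COGS = $3,106

Oct 5, 205 sold [LIFO — newest first]: 143 @ $11 + 62 @ $9 = $2,131
Oct 12, 75 sold [LIFO — newest first]: 75 @ $13 = $975
Total COGS = $2,131 + $975 = $3,106
Ending inventory: 121 @ $9 + 196 @ $13 = $3,637
Check: goods available $6,743 = COGS $3,106 + ending $3,637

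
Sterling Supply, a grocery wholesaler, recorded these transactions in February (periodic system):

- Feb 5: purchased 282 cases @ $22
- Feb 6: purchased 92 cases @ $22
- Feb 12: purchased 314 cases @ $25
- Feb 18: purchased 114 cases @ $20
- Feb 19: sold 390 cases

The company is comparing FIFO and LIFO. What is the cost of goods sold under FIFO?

COGS = $8,628

FIFO COGS: 282 @ $22 + 92 @ $22 + 16 @ $25 = $8,628
LIFO COGS: 114 @ $20 + 276 @ $25 = $9,180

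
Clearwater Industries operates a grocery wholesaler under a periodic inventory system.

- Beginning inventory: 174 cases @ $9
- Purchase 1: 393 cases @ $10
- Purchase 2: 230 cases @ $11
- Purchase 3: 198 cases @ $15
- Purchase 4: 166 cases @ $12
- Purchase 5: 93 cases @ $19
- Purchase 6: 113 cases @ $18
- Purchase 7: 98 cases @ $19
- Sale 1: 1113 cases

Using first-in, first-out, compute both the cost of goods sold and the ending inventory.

COGS = $12,412; ending inventory = $6,239

Sale 1 (1113) [FIFO — oldest first]: 174 @ $9 + 393 @ $10 + 230 @ $11 + 198 @ $15 + 118 @ $12 = $12,412
Ending inventory: 48 @ $12 + 93 @ $19 + 113 @ $18 + 98 @ $19 = $6,239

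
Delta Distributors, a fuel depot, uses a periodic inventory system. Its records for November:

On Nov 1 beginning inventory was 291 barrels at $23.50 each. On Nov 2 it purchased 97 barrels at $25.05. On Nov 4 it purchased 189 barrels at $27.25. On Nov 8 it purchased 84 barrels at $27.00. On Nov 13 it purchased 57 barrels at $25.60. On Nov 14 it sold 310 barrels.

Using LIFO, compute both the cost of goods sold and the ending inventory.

COGS = $8,332.45; ending inventory = $9,813.35

Nov 14, 310 sold [LIFO — newest first]: 57 @ $25.60 + 84 @ $27.00 + 169 @ $27.25 = $8,332.45
Ending inventory: 291 @ $23.50 + 97 @ $25.05 + 20 @ $27.25 = $9,813.35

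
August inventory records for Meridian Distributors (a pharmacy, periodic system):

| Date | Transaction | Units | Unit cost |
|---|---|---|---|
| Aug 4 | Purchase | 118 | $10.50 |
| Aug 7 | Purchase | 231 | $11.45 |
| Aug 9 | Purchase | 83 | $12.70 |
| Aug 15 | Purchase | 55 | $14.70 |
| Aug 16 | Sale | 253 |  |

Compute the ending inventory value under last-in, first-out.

Ending inventory = $2,567.20

Aug 16, 253 sold [LIFO — newest first]: 55 @ $14.70 + 83 @ $12.70 + 115 @ $11.45 = $3,179.35
Ending inventory: 118 @ $10.50 + 116 @ $11.45 = $2,567.20
Check: goods available $5,746.55 = COGS $3,179.35 + ending $2,567.20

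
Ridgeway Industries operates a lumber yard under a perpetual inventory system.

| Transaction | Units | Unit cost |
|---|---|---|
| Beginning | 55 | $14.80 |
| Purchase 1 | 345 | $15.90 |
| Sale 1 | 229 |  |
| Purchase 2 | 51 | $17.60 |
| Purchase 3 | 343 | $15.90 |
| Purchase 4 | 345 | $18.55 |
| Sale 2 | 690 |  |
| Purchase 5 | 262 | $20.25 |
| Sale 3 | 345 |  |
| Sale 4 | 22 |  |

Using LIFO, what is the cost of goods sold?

COGS = $22,588.05

Sale 1 (229) [LIFO — newest first]: 229 @ $15.90 = $3,641.10
Sale 2 (690) [LIFO — newest first]: 345 @ $18.55 + 343 @ $15.90 + 2 @ $17.60 = $11,888.65
Sale 3 (345) [LIFO — newest first]: 262 @ $20.25 + 49 @ $17.60 + 34 @ $15.90 = $6,708.50
Sale 4 (22) [LIFO — newest first]: 22 @ $15.90 = $349.80
Total COGS = $3,641.10 + $11,888.65 + $6,708.50 + $349.80 = $22,588.05
Ending inventory: 55 @ $14.80 + 60 @ $15.90 = $1,768.00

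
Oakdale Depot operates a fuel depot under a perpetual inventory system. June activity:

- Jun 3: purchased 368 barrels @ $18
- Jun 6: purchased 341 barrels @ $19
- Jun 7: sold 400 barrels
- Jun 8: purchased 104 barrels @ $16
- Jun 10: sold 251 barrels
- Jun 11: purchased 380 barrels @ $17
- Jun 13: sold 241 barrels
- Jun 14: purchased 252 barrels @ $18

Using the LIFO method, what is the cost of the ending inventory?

Ending inventory = $9,815

Jun 7, 400 sold [LIFO — newest first]: 341 @ $19 + 59 @ $18 = $7,541
Jun 10, 251 sold [LIFO — newest first]: 104 @ $16 + 147 @ $18 = $4,310
Jun 13, 241 sold [LIFO — newest first]: 241 @ $17 = $4,097
Total COGS = $7,541 + $4,310 + $4,097 = $15,948
Ending inventory: 162 @ $18 + 139 @ $17 + 252 @ $18 = $9,815
Check: goods available $25,763 = COGS $15,948 + ending $9,815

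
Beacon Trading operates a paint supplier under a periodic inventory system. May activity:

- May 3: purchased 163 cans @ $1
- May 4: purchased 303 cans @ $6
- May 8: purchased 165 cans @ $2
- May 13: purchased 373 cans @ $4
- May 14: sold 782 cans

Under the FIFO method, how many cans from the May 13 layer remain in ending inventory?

222

May 14, 782 sold [FIFO — oldest first]: 163 @ $1 + 303 @ $6 + 165 @ $2 + 151 @ $4 = $2,915
Ending inventory: 222 @ $4 = $888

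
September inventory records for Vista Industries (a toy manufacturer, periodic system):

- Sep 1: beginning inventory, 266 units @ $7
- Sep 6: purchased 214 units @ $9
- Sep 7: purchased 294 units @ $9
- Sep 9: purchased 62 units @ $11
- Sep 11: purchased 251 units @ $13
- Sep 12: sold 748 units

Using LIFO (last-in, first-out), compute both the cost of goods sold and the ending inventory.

COGS = $7,860; ending inventory = $2,519

Sep 12, 748 sold [LIFO — newest first]: 251 @ $13 + 62 @ $11 + 294 @ $9 + 141 @ $9 = $7,860
Ending inventory: 266 @ $7 + 73 @ $9 = $2,519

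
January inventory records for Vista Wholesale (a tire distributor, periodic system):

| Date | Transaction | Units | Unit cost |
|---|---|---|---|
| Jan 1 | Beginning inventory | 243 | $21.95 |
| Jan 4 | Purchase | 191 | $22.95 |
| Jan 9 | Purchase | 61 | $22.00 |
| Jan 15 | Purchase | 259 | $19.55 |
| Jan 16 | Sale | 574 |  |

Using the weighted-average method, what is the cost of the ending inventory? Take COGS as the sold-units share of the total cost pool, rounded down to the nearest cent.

Jan 16, sell 574: 574/754 × $16,122.75 → $12,273.81
Ending inventory (cost pool remaining) = $3,848.94

Ending inventory = $3,848.94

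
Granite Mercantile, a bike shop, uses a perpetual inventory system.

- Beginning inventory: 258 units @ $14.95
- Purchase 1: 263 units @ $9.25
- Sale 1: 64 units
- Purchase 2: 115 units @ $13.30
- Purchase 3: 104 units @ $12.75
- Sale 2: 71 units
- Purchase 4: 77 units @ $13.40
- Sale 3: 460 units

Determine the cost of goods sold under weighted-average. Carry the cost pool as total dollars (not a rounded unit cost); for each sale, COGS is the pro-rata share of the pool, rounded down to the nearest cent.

COGS = $7,402.10

After Beginning: 258 on hand, pool $3,857.10 (≈ $14.9500 each)
After Purchase 1: 521 on hand, pool $6,289.85 (≈ $12.0726 each)
Sale 1, sell 64: 64/521 × $6,289.85 → $772.64
After Purchase 2: 572 on hand, pool $7,046.71 (≈ $12.3194 each)
After Purchase 3: 676 on hand, pool $8,372.71 (≈ $12.3857 each)
Sale 2, sell 71: 71/676 × $8,372.71 → $879.38
After Purchase 4: 682 on hand, pool $8,525.13 (≈ $12.5002 each)
Sale 3, sell 460: 460/682 × $8,525.13 → $5,750.08
Total COGS = $772.64 + $879.38 + $5,750.08 = $7,402.10
Ending inventory (cost pool remaining) = $2,775.05
Check: goods available $10,177.15 = COGS $7,402.10 + ending $2,775.05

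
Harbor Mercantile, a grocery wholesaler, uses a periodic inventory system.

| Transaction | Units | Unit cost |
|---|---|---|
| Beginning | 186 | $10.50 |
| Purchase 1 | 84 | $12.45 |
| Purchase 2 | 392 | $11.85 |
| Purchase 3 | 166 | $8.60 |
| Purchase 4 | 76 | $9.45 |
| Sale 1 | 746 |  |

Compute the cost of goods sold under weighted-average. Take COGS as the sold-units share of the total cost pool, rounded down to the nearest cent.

Sale 1, sell 746: 746/904 × $9,789.80 → $8,078.75
Ending inventory (cost pool remaining) = $1,711.05
Check: goods available $9,789.80 = COGS $8,078.75 + ending $1,711.05

COGS = $8,078.75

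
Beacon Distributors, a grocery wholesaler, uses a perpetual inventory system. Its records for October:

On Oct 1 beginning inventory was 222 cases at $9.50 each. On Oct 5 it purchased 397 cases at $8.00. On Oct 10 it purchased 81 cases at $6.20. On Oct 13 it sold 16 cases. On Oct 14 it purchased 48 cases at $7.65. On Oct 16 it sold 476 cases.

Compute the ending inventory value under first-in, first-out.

Ending inventory = $1,885.40

Oct 13, 16 sold [FIFO — oldest first]: 16 @ $9.50 = $152.00
Oct 16, 476 sold [FIFO — oldest first]: 206 @ $9.50 + 270 @ $8.00 = $4,117.00
Total COGS = $152.00 + $4,117.00 = $4,269.00
Ending inventory: 127 @ $8.00 + 81 @ $6.20 + 48 @ $7.65 = $1,885.40
Check: goods available $6,154.40 = COGS $4,269.00 + ending $1,885.40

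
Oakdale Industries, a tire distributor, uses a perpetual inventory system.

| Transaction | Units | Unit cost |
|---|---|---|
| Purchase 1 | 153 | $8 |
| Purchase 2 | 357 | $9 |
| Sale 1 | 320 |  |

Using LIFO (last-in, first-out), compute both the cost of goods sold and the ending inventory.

Sale 1 (320) [LIFO — newest first]: 320 @ $9 = $2,880
Ending inventory: 153 @ $8 + 37 @ $9 = $1,557
Check: goods available $4,437 = COGS $2,880 + ending $1,557

COGS = $2,880; ending inventory = $1,557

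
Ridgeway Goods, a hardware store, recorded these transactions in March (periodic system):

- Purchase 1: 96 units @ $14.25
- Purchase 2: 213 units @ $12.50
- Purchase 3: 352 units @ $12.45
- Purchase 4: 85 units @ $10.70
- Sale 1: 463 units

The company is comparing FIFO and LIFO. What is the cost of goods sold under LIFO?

COGS = $5,616.90

FIFO COGS: 96 @ $14.25 + 213 @ $12.50 + 154 @ $12.45 = $5,947.80
LIFO COGS: 85 @ $10.70 + 352 @ $12.45 + 26 @ $12.50 = $5,616.90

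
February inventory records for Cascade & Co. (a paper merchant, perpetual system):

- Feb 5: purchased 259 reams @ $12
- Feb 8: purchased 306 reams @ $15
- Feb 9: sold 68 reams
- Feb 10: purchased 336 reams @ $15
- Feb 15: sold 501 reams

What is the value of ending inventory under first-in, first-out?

Ending inventory = $4,980

Feb 9, 68 sold [FIFO — oldest first]: 68 @ $12 = $816
Feb 15, 501 sold [FIFO — oldest first]: 191 @ $12 + 306 @ $15 + 4 @ $15 = $6,942
Total COGS = $816 + $6,942 = $7,758
Ending inventory: 332 @ $15 = $4,980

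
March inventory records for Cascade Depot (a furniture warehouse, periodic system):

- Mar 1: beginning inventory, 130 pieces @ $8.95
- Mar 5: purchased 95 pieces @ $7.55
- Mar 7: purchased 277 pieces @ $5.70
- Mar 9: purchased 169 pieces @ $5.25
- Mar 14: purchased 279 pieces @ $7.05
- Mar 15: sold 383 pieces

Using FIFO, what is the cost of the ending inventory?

Ending inventory = $3,532.50

Mar 15, 383 sold [FIFO — oldest first]: 130 @ $8.95 + 95 @ $7.55 + 158 @ $5.70 = $2,781.35
Ending inventory: 119 @ $5.70 + 169 @ $5.25 + 279 @ $7.05 = $3,532.50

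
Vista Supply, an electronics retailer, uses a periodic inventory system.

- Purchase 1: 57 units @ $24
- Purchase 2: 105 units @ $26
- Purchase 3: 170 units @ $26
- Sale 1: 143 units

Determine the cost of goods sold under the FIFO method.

COGS = $3,604

Sale 1 (143) [FIFO — oldest first]: 57 @ $24 + 86 @ $26 = $3,604
Ending inventory: 19 @ $26 + 170 @ $26 = $4,914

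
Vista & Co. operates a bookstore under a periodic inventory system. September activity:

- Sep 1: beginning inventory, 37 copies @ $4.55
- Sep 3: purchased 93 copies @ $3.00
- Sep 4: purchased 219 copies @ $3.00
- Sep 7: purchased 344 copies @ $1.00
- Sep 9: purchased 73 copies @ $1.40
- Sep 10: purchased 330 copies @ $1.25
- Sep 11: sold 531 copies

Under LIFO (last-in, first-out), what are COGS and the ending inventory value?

COGS = $642.70; ending inventory = $1,320.35

Sep 11, 531 sold [LIFO — newest first]: 330 @ $1.25 + 73 @ $1.40 + 128 @ $1.00 = $642.70
Ending inventory: 37 @ $4.55 + 93 @ $3.00 + 219 @ $3.00 + 216 @ $1.00 = $1,320.35
Check: goods available $1,963.05 = COGS $642.70 + ending $1,320.35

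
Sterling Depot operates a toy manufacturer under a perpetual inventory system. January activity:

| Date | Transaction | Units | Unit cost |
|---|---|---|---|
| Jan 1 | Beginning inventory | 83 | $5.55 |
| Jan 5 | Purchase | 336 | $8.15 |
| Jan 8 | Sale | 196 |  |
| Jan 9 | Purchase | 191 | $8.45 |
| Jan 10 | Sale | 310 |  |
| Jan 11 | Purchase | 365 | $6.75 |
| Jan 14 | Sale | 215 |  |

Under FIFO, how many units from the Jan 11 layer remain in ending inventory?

Jan 8, 196 sold [FIFO — oldest first]: 83 @ $5.55 + 113 @ $8.15 = $1,381.60
Jan 10, 310 sold [FIFO — oldest first]: 223 @ $8.15 + 87 @ $8.45 = $2,552.60
Jan 14, 215 sold [FIFO — oldest first]: 104 @ $8.45 + 111 @ $6.75 = $1,628.05
Total COGS = $1,381.60 + $2,552.60 + $1,628.05 = $5,562.25
Ending inventory: 254 @ $6.75 = $1,714.50

254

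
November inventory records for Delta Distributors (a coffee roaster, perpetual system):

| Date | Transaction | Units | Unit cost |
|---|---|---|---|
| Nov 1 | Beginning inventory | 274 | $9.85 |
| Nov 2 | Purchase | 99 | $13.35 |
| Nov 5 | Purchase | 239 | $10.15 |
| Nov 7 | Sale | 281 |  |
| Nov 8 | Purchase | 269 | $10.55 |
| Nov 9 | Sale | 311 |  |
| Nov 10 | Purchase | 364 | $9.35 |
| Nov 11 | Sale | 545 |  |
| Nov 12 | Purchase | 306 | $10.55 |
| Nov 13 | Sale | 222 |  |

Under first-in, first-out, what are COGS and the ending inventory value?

COGS = $13,890.45; ending inventory = $2,025.60

Nov 7, 281 sold [FIFO — oldest first]: 274 @ $9.85 + 7 @ $13.35 = $2,792.35
Nov 9, 311 sold [FIFO — oldest first]: 92 @ $13.35 + 219 @ $10.15 = $3,451.05
Nov 11, 545 sold [FIFO — oldest first]: 20 @ $10.15 + 269 @ $10.55 + 256 @ $9.35 = $5,434.55
Nov 13, 222 sold [FIFO — oldest first]: 108 @ $9.35 + 114 @ $10.55 = $2,212.50
Total COGS = $2,792.35 + $3,451.05 + $5,434.55 + $2,212.50 = $13,890.45
Ending inventory: 192 @ $10.55 = $2,025.60
Check: goods available $15,916.05 = COGS $13,890.45 + ending $2,025.60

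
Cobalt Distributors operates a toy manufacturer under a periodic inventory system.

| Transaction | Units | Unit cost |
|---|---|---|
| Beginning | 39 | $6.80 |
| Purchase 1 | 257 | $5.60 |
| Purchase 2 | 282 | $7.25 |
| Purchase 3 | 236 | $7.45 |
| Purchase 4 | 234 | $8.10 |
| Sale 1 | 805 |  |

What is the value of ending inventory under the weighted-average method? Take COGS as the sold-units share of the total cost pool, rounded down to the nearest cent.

Ending inventory = $1,716.42

Sale 1, sell 805: 805/1048 × $7,402.50 → $5,686.08
Ending inventory (cost pool remaining) = $1,716.42
Check: goods available $7,402.50 = COGS $5,686.08 + ending $1,716.42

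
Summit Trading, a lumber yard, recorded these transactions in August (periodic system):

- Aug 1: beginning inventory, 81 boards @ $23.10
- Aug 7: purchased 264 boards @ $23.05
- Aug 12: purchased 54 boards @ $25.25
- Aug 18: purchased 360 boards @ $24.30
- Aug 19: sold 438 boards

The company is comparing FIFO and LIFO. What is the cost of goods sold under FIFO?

COGS = $10,267.50

FIFO COGS: 81 @ $23.10 + 264 @ $23.05 + 54 @ $25.25 + 39 @ $24.30 = $10,267.50
LIFO COGS: 360 @ $24.30 + 54 @ $25.25 + 24 @ $23.05 = $10,664.70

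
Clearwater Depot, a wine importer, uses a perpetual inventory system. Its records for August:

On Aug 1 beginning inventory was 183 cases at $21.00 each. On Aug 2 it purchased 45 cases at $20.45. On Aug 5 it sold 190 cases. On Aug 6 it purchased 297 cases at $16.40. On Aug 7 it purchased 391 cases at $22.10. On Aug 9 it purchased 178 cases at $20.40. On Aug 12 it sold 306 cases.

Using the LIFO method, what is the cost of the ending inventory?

Ending inventory = $11,481.10

Aug 5, 190 sold [LIFO — newest first]: 45 @ $20.45 + 145 @ $21.00 = $3,965.25
Aug 12, 306 sold [LIFO — newest first]: 178 @ $20.40 + 128 @ $22.10 = $6,460.00
Total COGS = $3,965.25 + $6,460.00 = $10,425.25
Ending inventory: 38 @ $21.00 + 297 @ $16.40 + 263 @ $22.10 = $11,481.10
Check: goods available $21,906.35 = COGS $10,425.25 + ending $11,481.10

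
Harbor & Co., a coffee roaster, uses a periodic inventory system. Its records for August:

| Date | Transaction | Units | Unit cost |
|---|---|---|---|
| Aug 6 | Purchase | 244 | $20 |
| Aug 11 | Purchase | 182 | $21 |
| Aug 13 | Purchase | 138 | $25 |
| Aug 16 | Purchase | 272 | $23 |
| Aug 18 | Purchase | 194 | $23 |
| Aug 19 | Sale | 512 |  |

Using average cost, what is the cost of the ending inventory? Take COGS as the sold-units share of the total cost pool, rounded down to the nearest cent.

Aug 19, sell 512: 512/1030 × $22,870.00 → $11,368.38
Ending inventory (cost pool remaining) = $11,501.62
Check: goods available $22,870.00 = COGS $11,368.38 + ending $11,501.62

Ending inventory = $11,501.62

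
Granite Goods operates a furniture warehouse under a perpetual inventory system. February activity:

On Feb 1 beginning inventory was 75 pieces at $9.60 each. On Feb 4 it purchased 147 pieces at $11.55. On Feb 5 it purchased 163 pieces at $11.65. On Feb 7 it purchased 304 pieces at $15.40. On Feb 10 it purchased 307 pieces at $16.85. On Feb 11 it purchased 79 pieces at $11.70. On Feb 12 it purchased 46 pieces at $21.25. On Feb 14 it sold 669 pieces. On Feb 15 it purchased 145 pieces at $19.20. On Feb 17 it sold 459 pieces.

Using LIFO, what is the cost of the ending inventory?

Feb 14, 669 sold [LIFO — newest first]: 46 @ $21.25 + 79 @ $11.70 + 307 @ $16.85 + 237 @ $15.40 = $10,724.55
Feb 17, 459 sold [LIFO — newest first]: 145 @ $19.20 + 67 @ $15.40 + 163 @ $11.65 + 84 @ $11.55 = $6,684.95
Total COGS = $10,724.55 + $6,684.95 = $17,409.50
Ending inventory: 75 @ $9.60 + 63 @ $11.55 = $1,447.65

Ending inventory = $1,447.65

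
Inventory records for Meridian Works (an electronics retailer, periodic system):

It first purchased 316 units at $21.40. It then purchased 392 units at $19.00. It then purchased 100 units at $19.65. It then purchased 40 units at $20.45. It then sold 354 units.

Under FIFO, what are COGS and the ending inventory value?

Sale 1 (354) [FIFO — oldest first]: 316 @ $21.40 + 38 @ $19.00 = $7,484.40
Ending inventory: 354 @ $19.00 + 100 @ $19.65 + 40 @ $20.45 = $9,509.00
Check: goods available $16,993.40 = COGS $7,484.40 + ending $9,509.00

COGS = $7,484.40; ending inventory = $9,509.00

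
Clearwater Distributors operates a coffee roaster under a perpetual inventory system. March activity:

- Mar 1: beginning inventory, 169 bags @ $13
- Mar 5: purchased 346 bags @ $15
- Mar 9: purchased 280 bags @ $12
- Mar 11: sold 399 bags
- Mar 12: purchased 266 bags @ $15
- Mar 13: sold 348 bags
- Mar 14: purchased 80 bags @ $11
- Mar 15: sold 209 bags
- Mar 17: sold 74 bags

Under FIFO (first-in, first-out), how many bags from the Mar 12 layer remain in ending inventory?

31

Mar 11, 399 sold [FIFO — oldest first]: 169 @ $13 + 230 @ $15 = $5,647
Mar 13, 348 sold [FIFO — oldest first]: 116 @ $15 + 232 @ $12 = $4,524
Mar 15, 209 sold [FIFO — oldest first]: 48 @ $12 + 161 @ $15 = $2,991
Mar 17, 74 sold [FIFO — oldest first]: 74 @ $15 = $1,110
Total COGS = $5,647 + $4,524 + $2,991 + $1,110 = $14,272
Ending inventory: 31 @ $15 + 80 @ $11 = $1,345
Check: goods available $15,617 = COGS $14,272 + ending $1,345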